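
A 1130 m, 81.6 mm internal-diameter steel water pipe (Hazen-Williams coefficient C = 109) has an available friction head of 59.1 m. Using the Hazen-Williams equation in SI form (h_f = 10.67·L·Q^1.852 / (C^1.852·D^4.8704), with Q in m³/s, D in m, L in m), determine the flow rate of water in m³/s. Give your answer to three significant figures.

Q ≈ 0.00848 m³/s

Rearranging: Q = [h_f·C^1.852·D^4.8704 / (10.67·L)]^(1/1.852)
Q = [59.1·109^1.852·0.0816^4.8704 / (10.67·1130)]^0.540 = 0.008478 m³/s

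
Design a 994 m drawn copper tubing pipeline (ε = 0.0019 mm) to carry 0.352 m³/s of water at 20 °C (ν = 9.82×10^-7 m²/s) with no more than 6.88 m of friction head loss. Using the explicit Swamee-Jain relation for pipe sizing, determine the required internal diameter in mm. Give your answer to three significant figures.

Swamee-Jain (Type III): D = 0.66·[ε^1.25·(LQ²/(gh_f))^4.75 + ν·Q^9.4·(L/(gh_f))^5.2]^0.04
LQ²/(gh_f) = 1.825; L/(gh_f) = 14.73
Term 1 = ε^1.25·(…)^4.75 = 1.23×10^-6; Term 2 = ν·Q^9.4·(…)^5.2 = 6.37×10^-5
D = 0.66·(1.23×10^-6 + 6.37×10^-5)^0.04 = 0.4488 m = 449 mm
Check: V = 2.23 m/s, Re = 1.02×10^6, f = 0.01168, h_f = 6.53 m ≈ 6.88 m ✓

D ≈ 449 mm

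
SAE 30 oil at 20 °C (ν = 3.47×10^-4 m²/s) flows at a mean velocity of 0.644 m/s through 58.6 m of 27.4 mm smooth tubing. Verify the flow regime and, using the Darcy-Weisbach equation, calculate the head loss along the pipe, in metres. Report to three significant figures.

h_f ≈ 56.9 m

Re = VD/ν = 0.644·0.02740/3.47×10^-4 = 50.9 → laminar (Re < 2300)
f = 64/Re = 1.259
h_f = f(L/D)V²/(2g) = 1.259·(58.6/0.02740)·0.644²/(2·9.81) = 56.90 m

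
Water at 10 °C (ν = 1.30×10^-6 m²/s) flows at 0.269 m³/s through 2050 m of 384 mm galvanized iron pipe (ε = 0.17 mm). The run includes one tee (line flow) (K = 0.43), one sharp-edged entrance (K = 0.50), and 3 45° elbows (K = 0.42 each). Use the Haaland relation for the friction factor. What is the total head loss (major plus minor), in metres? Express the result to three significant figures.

H_L ≈ 25.5 m

V = 4Q/(πD²) = 2.323 m/s; V²/2g = 0.2750 m
Re = 6.86×10^5, ε/D = 4.43×10^-4 → f = 0.01697 (Haaland)
Major: h_f = f(L/D)·V²/2g = 0.01697·5339·0.2750 = 24.91 m
Minor: ΣK = 2.19; h_m = ΣK·V²/2g = 0.6022 m
Total H_L = 24.91 + 0.6022 = 25.51 m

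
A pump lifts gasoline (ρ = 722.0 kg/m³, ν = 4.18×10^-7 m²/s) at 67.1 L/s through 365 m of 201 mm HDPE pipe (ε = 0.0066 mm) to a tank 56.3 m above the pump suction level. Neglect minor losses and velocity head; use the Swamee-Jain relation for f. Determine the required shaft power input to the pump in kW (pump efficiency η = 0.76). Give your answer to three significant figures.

V = 4Q/(πD²) = 2.115 m/s; Re = 1.02×10^6; ε/D = 3.28×10^-5; f = 0.01233
h_f = f(L/D)V²/2g = 5.102 m
Total head H = z + h_f = 56.3 + 5.102 = 61.40 m
P_hyd = ρgQH = 722.0·9.81·0.0671·61.40 = 29.18 kW
P_shaft = P_hyd/η = 29.18/0.76 = 38.40 kW

P_shaft ≈ 38.4 kW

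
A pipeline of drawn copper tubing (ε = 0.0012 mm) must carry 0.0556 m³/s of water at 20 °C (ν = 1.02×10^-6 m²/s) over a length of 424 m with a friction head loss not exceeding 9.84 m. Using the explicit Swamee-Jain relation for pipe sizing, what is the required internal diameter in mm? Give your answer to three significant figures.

Swamee-Jain (Type III): D = 0.66·[ε^1.25·(LQ²/(gh_f))^4.75 + ν·Q^9.4·(L/(gh_f))^5.2]^0.04
LQ²/(gh_f) = 0.01358; L/(gh_f) = 4.392
Term 1 = ε^1.25·(…)^4.75 = 5.37×10^-17; Term 2 = ν·Q^9.4·(…)^5.2 = 3.58×10^-15
D = 0.66·(5.37×10^-17 + 3.58×10^-15)^0.04 = 0.1746 m = 175 mm
Check: V = 2.32 m/s, Re = 3.98×10^5, f = 0.01374, h_f = 9.18 m ≈ 9.84 m ✓

D ≈ 175 mm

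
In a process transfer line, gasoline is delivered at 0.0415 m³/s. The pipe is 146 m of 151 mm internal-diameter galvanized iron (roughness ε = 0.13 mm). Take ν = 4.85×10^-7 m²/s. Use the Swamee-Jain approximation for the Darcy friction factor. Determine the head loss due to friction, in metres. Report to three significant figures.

h_f ≈ 5.16 m

V = 4Q/(πD²) = 4·0.0415/(π·0.151²) = 2.317 m/s
Re = VD/ν = 2.317·0.151/4.85×10^-7 = 7.22×10^5 → turbulent
ε/D = 0.13/151 = 8.61×10^-4
Swamee-Jain: f = 0.01951
h_f = f(L/D)V²/(2g) = 0.01951·(146/0.151)·2.317²/(2·9.81) = 5.164 m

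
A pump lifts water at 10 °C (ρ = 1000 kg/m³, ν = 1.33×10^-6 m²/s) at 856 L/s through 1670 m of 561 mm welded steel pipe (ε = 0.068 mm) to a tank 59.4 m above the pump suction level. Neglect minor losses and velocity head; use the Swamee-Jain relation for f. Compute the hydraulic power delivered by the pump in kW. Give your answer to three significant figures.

V = 4Q/(πD²) = 3.463 m/s; Re = 1.46×10^6; ε/D = 1.21×10^-4; f = 0.01346
h_f = f(L/D)V²/2g = 24.49 m
Total head H = z + h_f = 59.4 + 24.49 = 83.89 m
P_hyd = ρgQH = 1000·9.81·0.856·83.89 = 704.5 kW

P_hyd ≈ 704 kW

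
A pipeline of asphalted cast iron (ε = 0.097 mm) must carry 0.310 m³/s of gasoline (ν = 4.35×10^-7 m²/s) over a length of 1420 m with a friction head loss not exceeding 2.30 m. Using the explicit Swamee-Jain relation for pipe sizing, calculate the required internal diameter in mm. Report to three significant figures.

D ≈ 592 mm

Swamee-Jain (Type III): D = 0.66·[ε^1.25·(LQ²/(gh_f))^4.75 + ν·Q^9.4·(L/(gh_f))^5.2]^0.04
LQ²/(gh_f) = 6.048; L/(gh_f) = 62.93
Term 1 = ε^1.25·(…)^4.75 = 0.0497; Term 2 = ν·Q^9.4·(…)^5.2 = 0.0163
D = 0.66·(0.0497 + 0.0163)^0.04 = 0.5920 m = 592 mm
Check: V = 1.13 m/s, Re = 1.53×10^6, f = 0.01402, h_f = 2.17 m ≈ 2.30 m ✓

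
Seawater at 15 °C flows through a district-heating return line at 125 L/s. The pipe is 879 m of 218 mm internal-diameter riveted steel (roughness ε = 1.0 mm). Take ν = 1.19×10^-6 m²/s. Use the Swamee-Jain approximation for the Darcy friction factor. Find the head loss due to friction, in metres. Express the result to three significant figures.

V = 4Q/(πD²) = 4·0.125/(π·0.218²) = 3.349 m/s
Re = VD/ν = 3.349·0.218/1.19×10^-6 = 6.14×10^5 → turbulent
ε/D = 1.0/218 = 0.00459
Swamee-Jain: f = 0.02984
h_f = f(L/D)V²/(2g) = 0.02984·(879/0.218)·3.349²/(2·9.81) = 68.78 m

h_f ≈ 68.8 m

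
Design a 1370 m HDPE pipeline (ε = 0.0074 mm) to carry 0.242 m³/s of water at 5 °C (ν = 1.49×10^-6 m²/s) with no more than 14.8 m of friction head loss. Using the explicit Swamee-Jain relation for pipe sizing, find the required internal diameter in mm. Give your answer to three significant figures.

D ≈ 362 mm

Swamee-Jain (Type III): D = 0.66·[ε^1.25·(LQ²/(gh_f))^4.75 + ν·Q^9.4·(L/(gh_f))^5.2]^0.04
LQ²/(gh_f) = 0.5526; L/(gh_f) = 9.436
Term 1 = ε^1.25·(…)^4.75 = 2.31×10^-8; Term 2 = ν·Q^9.4·(…)^5.2 = 2.82×10^-7
D = 0.66·(2.31×10^-8 + 2.82×10^-7)^0.04 = 0.3622 m = 362 mm
Check: V = 2.35 m/s, Re = 5.71×10^5, f = 0.01313, h_f = 14.0 m ≈ 14.8 m ✓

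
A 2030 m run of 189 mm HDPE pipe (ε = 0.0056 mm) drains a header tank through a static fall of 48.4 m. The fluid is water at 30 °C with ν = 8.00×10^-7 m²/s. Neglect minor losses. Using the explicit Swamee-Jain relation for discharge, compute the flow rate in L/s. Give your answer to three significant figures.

Swamee-Jain (Type II): Q = -0.965·√(gD⁵h_f/L)·ln[ε/(3.7D) + √(3.17ν²L/(gD³h_f))]
√(gD⁵h_f/L) = √(9.81·0.189⁵·48.4/2030) = 0.007510
ε/(3.7D) = 8.01×10^-6; √(3.17ν²L/(gD³h_f)) = 3.58×10^-5
Q = -0.965·0.007510·ln(4.385×10^-5) = 0.07273 m³/s
Check: V = 2.59 m/s, Re = 6.12×10^5, f = 0.01314, h_f = 48.4 m ≈ 48.4 m ✓

Q ≈ 72.7 L/s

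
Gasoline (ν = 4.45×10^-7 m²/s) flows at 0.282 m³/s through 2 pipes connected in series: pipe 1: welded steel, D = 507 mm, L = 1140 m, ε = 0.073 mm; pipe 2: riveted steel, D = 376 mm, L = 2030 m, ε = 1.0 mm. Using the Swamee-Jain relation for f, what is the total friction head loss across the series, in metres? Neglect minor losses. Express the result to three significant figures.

Pipe 1: V = 1.397 m/s, Re = 1.59×10^6, ε/D = 1.44×10^-4, f = 0.01372, h_1 = f(L/D)V²/2g = 3.069 m
Pipe 2: V = 2.540 m/s, Re = 2.15×10^6, ε/D = 0.00266, f = 0.02541, h_2 = f(L/D)V²/2g = 45.11 m
Series → Q common, losses add: H = Σh = 48.17 m

H ≈ 48.2 m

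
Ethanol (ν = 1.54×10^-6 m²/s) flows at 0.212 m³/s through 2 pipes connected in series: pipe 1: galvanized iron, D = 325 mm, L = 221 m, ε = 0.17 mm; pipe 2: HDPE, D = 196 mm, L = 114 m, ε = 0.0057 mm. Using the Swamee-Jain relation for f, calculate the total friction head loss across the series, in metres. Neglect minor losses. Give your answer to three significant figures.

Pipe 1: V = 2.556 m/s, Re = 5.39×10^5, ε/D = 5.23×10^-4, f = 0.01786, h_1 = f(L/D)V²/2g = 4.041 m
Pipe 2: V = 7.026 m/s, Re = 8.94×10^5, ε/D = 2.91×10^-5, f = 0.01246, h_2 = f(L/D)V²/2g = 18.23 m
Series → Q common, losses add: H = Σh = 22.27 m

H ≈ 22.3 m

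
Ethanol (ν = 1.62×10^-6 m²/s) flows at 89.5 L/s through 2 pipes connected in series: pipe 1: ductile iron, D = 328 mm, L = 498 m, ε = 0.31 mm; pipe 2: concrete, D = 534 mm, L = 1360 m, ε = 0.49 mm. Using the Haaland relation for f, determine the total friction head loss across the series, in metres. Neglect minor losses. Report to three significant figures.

Pipe 1: V = 1.059 m/s, Re = 2.14×10^5, ε/D = 9.45×10^-4, f = 0.02061, h_1 = f(L/D)V²/2g = 1.790 m
Pipe 2: V = 0.3996 m/s, Re = 1.32×10^5, ε/D = 9.18×10^-4, f = 0.02117, h_2 = f(L/D)V²/2g = 0.4388 m
Series → Q common, losses add: H = Σh = 2.228 m

H ≈ 2.23 m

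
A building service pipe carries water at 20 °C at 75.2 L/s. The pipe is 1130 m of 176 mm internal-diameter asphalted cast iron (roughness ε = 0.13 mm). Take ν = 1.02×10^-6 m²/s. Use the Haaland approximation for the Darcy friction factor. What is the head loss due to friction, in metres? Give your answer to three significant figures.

V = 4Q/(πD²) = 4·0.0752/(π·0.176²) = 3.091 m/s
Re = VD/ν = 3.091·0.176/1.02×10^-6 = 5.33×10^5 → turbulent
ε/D = 0.13/176 = 7.39×10^-4
Haaland: f = 0.01891
h_f = f(L/D)V²/(2g) = 0.01891·(1130/0.176)·3.091²/(2·9.81) = 59.12 m

h_f ≈ 59.1 m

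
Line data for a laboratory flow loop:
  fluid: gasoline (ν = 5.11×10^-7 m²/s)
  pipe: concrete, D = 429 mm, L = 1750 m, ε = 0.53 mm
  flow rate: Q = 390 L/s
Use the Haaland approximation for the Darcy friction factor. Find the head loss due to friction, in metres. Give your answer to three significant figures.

V = 4Q/(πD²) = 4·0.390/(π·0.429²) = 2.698 m/s
Re = VD/ν = 2.698·0.429/5.11×10^-7 = 2.27×10^6 → turbulent
ε/D = 0.53/429 = 0.00124
Haaland: f = 0.02083
h_f = f(L/D)V²/(2g) = 0.02083·(1750/0.429)·2.698²/(2·9.81) = 31.53 m

h_f ≈ 31.5 m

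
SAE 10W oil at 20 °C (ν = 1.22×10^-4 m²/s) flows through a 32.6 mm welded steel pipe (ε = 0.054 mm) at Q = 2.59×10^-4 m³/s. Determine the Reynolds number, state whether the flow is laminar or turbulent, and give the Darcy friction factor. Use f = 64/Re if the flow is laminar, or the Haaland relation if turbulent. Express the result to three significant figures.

Re ≈ 82.9; laminar; f = 64/Re ≈ 0.772

V = 4Q/(πD²) = 0.3103 m/s
Re = VD/ν = 0.3103·0.0326/1.22×10^-4 = 82.9
Re < 2300 → laminar → f = 64/Re = 0.7719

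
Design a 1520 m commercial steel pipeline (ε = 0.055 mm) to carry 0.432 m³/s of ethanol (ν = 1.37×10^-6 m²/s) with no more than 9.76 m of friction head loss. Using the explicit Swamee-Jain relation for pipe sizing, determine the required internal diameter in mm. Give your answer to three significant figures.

D ≈ 512 mm

Swamee-Jain (Type III): D = 0.66·[ε^1.25·(LQ²/(gh_f))^4.75 + ν·Q^9.4·(L/(gh_f))^5.2]^0.04
LQ²/(gh_f) = 2.963; L/(gh_f) = 15.88
Term 1 = ε^1.25·(…)^4.75 = 8.24×10^-4; Term 2 = ν·Q^9.4·(…)^5.2 = 9.00×10^-4
D = 0.66·(8.24×10^-4 + 9.00×10^-4)^0.04 = 0.5117 m = 512 mm
Check: V = 2.10 m/s, Re = 7.85×10^5, f = 0.01390, h_f = 9.29 m ≈ 9.76 m ✓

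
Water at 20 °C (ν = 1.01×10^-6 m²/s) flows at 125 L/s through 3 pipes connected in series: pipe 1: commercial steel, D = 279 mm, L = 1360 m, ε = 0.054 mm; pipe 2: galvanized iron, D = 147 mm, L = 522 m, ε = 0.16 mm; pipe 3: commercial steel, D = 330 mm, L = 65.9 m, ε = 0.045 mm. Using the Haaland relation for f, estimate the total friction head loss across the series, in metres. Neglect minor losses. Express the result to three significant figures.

H ≈ 215 m

Pipe 1: V = 2.045 m/s, Re = 5.65×10^5, ε/D = 1.94×10^-4, f = 0.01508, h_1 = f(L/D)V²/2g = 15.66 m
Pipe 2: V = 7.365 m/s, Re = 1.07×10^6, ε/D = 0.00109, f = 0.02032, h_2 = f(L/D)V²/2g = 199.5 m
Pipe 3: V = 1.461 m/s, Re = 4.78×10^5, ε/D = 1.36×10^-4, f = 0.01473, h_3 = f(L/D)V²/2g = 0.3202 m
Series → Q common, losses add: H = Σh = 215.5 m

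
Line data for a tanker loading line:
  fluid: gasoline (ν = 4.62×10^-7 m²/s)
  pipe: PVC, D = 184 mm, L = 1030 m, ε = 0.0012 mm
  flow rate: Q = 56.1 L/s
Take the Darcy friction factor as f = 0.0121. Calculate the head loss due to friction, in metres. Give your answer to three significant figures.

V = 4Q/(πD²) = 4·0.0561/(π·0.184²) = 2.110 m/s
h_f = f(L/D)V²/(2g) = 0.01210·(1030/0.184)·2.110²/(2·9.81) = 15.37 m

h_f ≈ 15.4 m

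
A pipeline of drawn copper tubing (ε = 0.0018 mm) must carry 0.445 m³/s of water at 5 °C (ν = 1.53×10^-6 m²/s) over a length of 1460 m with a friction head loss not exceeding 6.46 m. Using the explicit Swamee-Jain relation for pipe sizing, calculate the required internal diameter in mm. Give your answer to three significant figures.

D ≈ 547 mm

Swamee-Jain (Type III): D = 0.66·[ε^1.25·(LQ²/(gh_f))^4.75 + ν·Q^9.4·(L/(gh_f))^5.2]^0.04
LQ²/(gh_f) = 4.562; L/(gh_f) = 23.04
Term 1 = ε^1.25·(…)^4.75 = 8.92×10^-5; Term 2 = ν·Q^9.4·(…)^5.2 = 0.00920
D = 0.66·(8.92×10^-5 + 0.00920)^0.04 = 0.5474 m = 547 mm
Check: V = 1.89 m/s, Re = 6.77×10^5, f = 0.01247, h_f = 6.07 m ≈ 6.46 m ✓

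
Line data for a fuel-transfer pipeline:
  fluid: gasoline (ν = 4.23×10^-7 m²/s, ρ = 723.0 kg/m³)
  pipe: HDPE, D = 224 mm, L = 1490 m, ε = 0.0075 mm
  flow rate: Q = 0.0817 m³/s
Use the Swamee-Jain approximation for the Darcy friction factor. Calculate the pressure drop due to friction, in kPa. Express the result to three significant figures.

Δp ≈ 126 kPa

V = 4Q/(πD²) = 4·0.0817/(π·0.224²) = 2.073 m/s
Re = VD/ν = 2.073·0.224/4.23×10^-7 = 1.10×10^6 → turbulent
ε/D = 0.0075/224 = 3.35×10^-5
Swamee-Jain: f = 0.01223
h_f = f(L/D)V²/(2g) = 0.01223·(1490/0.224)·2.073²/(2·9.81) = 17.81 m
Δp = ρg·h_f = 723.0·9.81·17.81 = 126.4 kPa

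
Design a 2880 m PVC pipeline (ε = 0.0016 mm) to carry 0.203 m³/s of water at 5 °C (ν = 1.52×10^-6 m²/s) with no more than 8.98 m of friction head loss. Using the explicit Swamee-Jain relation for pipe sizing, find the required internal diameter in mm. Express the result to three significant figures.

D ≈ 438 mm

Swamee-Jain (Type III): D = 0.66·[ε^1.25·(LQ²/(gh_f))^4.75 + ν·Q^9.4·(L/(gh_f))^5.2]^0.04
LQ²/(gh_f) = 1.347; L/(gh_f) = 32.69
Term 1 = ε^1.25·(…)^4.75 = 2.34×10^-7; Term 2 = ν·Q^9.4·(…)^5.2 = 3.53×10^-5
D = 0.66·(2.34×10^-7 + 3.53×10^-5)^0.04 = 0.4381 m = 438 mm
Check: V = 1.35 m/s, Re = 3.88×10^5, f = 0.01375, h_f = 8.36 m ≈ 8.98 m ✓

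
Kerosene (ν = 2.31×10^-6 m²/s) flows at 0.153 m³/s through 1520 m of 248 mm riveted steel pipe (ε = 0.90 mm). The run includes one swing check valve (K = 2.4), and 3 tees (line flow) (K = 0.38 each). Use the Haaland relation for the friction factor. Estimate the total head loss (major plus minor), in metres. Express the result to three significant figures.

V = 4Q/(πD²) = 3.167 m/s; V²/2g = 0.5113 m
Re = 3.40×10^5, ε/D = 0.00363 → f = 0.02799 (Haaland)
Major: h_f = f(L/D)·V²/2g = 0.02799·6129·0.5113 = 87.73 m
Minor: ΣK = 3.54; h_m = ΣK·V²/2g = 1.810 m
Total H_L = 87.73 + 1.810 = 89.54 m

H_L ≈ 89.5 m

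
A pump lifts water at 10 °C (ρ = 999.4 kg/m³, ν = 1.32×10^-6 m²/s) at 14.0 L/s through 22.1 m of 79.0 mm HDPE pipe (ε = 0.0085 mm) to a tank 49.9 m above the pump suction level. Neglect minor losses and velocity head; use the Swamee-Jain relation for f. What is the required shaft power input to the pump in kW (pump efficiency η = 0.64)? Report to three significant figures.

P_shaft ≈ 11.1 kW

V = 4Q/(πD²) = 2.856 m/s; Re = 1.71×10^5; ε/D = 1.08×10^-4; f = 0.01686
h_f = f(L/D)V²/2g = 1.961 m
Total head H = z + h_f = 49.9 + 1.961 = 51.86 m
P_hyd = ρgQH = 999.4·9.81·0.0140·51.86 = 7.118 kW
P_shaft = P_hyd/η = 7.118/0.64 = 11.12 kW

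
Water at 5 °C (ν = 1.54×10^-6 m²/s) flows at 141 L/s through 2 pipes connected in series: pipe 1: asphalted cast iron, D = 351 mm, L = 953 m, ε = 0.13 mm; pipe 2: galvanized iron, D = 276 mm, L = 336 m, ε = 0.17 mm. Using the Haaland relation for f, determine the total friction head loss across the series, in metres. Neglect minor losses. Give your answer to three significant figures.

H ≈ 11.4 m

Pipe 1: V = 1.457 m/s, Re = 3.32×10^5, ε/D = 3.70×10^-4, f = 0.01714, h_1 = f(L/D)V²/2g = 5.037 m
Pipe 2: V = 2.357 m/s, Re = 4.22×10^5, ε/D = 6.16×10^-4, f = 0.01840, h_2 = f(L/D)V²/2g = 6.342 m
Series → Q common, losses add: H = Σh = 11.38 m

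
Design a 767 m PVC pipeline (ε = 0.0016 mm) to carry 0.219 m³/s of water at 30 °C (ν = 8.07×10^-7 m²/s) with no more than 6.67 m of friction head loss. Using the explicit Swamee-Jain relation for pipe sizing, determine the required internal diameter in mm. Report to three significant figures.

D ≈ 355 mm

Swamee-Jain (Type III): D = 0.66·[ε^1.25·(LQ²/(gh_f))^4.75 + ν·Q^9.4·(L/(gh_f))^5.2]^0.04
LQ²/(gh_f) = 0.5622; L/(gh_f) = 11.72
Term 1 = ε^1.25·(…)^4.75 = 3.69×10^-9; Term 2 = ν·Q^9.4·(…)^5.2 = 1.84×10^-7
D = 0.66·(3.69×10^-9 + 1.84×10^-7)^0.04 = 0.3552 m = 355 mm
Check: V = 2.21 m/s, Re = 9.73×10^5, f = 0.01177, h_f = 6.33 m ≈ 6.67 m ✓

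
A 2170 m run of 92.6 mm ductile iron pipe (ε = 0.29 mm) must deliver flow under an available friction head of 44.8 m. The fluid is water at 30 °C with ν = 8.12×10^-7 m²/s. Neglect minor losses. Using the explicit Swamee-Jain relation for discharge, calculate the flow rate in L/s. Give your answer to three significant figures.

Q ≈ 7.87 L/s

Swamee-Jain (Type II): Q = -0.965·√(gD⁵h_f/L)·ln[ε/(3.7D) + √(3.17ν²L/(gD³h_f))]
√(gD⁵h_f/L) = √(9.81·0.0926⁵·44.8/2170) = 0.001174
ε/(3.7D) = 8.46×10^-4; √(3.17ν²L/(gD³h_f)) = 1.14×10^-4
Q = -0.965·0.001174·ln(9.604×10^-4) = 0.007873 m³/s
Check: V = 1.17 m/s, Re = 1.33×10^5, f = 0.02767, h_f = 45.2 m ≈ 44.8 m ✓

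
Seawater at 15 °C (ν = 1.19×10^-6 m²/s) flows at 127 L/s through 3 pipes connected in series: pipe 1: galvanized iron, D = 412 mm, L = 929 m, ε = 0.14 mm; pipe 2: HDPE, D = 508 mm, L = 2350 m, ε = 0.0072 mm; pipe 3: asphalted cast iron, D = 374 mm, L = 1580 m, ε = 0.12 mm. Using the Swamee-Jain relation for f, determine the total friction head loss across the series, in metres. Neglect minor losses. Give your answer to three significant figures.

Pipe 1: V = 0.9526 m/s, Re = 3.30×10^5, ε/D = 3.40×10^-4, f = 0.01720, h_1 = f(L/D)V²/2g = 1.793 m
Pipe 2: V = 0.6266 m/s, Re = 2.67×10^5, ε/D = 1.42×10^-5, f = 0.01484, h_2 = f(L/D)V²/2g = 1.374 m
Pipe 3: V = 1.156 m/s, Re = 3.63×10^5, ε/D = 3.21×10^-4, f = 0.01693, h_3 = f(L/D)V²/2g = 4.871 m
Series → Q common, losses add: H = Σh = 8.039 m

H ≈ 8.04 m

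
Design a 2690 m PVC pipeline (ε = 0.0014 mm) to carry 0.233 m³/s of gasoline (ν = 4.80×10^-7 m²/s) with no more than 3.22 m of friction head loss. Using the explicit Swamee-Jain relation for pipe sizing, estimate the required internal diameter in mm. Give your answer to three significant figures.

D ≈ 538 mm

Swamee-Jain (Type III): D = 0.66·[ε^1.25·(LQ²/(gh_f))^4.75 + ν·Q^9.4·(L/(gh_f))^5.2]^0.04
LQ²/(gh_f) = 4.623; L/(gh_f) = 85.16
Term 1 = ε^1.25·(…)^4.75 = 6.94×10^-5; Term 2 = ν·Q^9.4·(…)^5.2 = 0.00591
D = 0.66·(6.94×10^-5 + 0.00591)^0.04 = 0.5378 m = 538 mm
Check: V = 1.03 m/s, Re = 1.15×10^6, f = 0.01141, h_f = 3.06 m ≈ 3.22 m ✓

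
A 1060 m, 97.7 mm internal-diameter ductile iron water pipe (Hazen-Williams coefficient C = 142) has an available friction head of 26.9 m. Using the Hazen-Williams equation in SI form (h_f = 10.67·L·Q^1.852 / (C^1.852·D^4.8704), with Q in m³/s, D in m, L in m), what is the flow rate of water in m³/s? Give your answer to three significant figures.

Rearranging: Q = [h_f·C^1.852·D^4.8704 / (10.67·L)]^(1/1.852)
Q = [26.9·142^1.852·0.0977^4.8704 / (10.67·1060)]^0.540 = 0.01200 m³/s

Q ≈ 0.0120 m³/s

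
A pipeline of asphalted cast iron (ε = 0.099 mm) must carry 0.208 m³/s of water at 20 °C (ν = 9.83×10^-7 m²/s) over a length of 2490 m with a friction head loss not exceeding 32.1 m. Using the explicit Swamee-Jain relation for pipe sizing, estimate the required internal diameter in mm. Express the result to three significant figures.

Swamee-Jain (Type III): D = 0.66·[ε^1.25·(LQ²/(gh_f))^4.75 + ν·Q^9.4·(L/(gh_f))^5.2]^0.04
LQ²/(gh_f) = 0.3421; L/(gh_f) = 7.907
Term 1 = ε^1.25·(…)^4.75 = 6.05×10^-8; Term 2 = ν·Q^9.4·(…)^5.2 = 1.79×10^-8
D = 0.66·(6.05×10^-8 + 1.79×10^-8)^0.04 = 0.3430 m = 343 mm
Check: V = 2.25 m/s, Re = 7.85×10^5, f = 0.01584, h_f = 29.7 m ≈ 32.1 m ✓

D ≈ 343 mm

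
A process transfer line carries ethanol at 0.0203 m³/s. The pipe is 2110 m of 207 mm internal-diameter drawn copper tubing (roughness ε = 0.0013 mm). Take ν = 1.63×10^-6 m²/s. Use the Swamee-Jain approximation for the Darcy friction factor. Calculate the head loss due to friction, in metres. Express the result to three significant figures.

V = 4Q/(πD²) = 4·0.0203/(π·0.207²) = 0.6032 m/s
Re = VD/ν = 0.6032·0.207/1.63×10^-6 = 7.66×10^4 → turbulent
ε/D = 0.0013/207 = 6.28×10^-6
Swamee-Jain: f = 0.01893
h_f = f(L/D)V²/(2g) = 0.01893·(2110/0.207)·0.6032²/(2·9.81) = 3.579 m

h_f ≈ 3.58 m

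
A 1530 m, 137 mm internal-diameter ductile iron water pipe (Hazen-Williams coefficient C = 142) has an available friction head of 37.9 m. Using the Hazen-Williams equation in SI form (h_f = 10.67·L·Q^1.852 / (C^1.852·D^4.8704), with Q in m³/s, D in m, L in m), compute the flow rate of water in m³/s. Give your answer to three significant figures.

Q ≈ 0.0288 m³/s

Rearranging: Q = [h_f·C^1.852·D^4.8704 / (10.67·L)]^(1/1.852)
Q = [37.9·142^1.852·0.137^4.8704 / (10.67·1530)]^0.540 = 0.02882 m³/s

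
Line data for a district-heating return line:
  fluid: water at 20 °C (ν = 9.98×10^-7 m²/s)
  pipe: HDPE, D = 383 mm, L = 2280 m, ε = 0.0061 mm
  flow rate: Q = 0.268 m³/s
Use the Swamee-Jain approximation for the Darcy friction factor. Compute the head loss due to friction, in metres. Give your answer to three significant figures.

h_f ≈ 20.0 m

V = 4Q/(πD²) = 4·0.268/(π·0.383²) = 2.326 m/s
Re = VD/ν = 2.326·0.383/9.98×10^-7 = 8.93×10^5 → turbulent
ε/D = 0.0061/383 = 1.59×10^-5
Swamee-Jain: f = 0.01219
h_f = f(L/D)V²/(2g) = 0.01219·(2280/0.383)·2.326²/(2·9.81) = 20.02 m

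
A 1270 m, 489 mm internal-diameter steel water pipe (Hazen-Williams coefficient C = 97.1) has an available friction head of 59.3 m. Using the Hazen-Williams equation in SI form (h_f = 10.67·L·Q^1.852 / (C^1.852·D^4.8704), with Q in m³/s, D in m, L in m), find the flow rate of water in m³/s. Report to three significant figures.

Rearranging: Q = [h_f·C^1.852·D^4.8704 / (10.67·L)]^(1/1.852)
Q = [59.3·97.1^1.852·0.489^4.8704 / (10.67·1270)]^0.540 = 0.7879 m³/s

Q ≈ 0.788 m³/s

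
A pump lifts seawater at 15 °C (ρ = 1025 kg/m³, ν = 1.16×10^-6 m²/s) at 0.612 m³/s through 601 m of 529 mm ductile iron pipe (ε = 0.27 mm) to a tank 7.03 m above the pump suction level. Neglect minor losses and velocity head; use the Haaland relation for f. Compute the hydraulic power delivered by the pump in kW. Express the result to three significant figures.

P_hyd ≈ 90.7 kW

V = 4Q/(πD²) = 2.785 m/s; Re = 1.27×10^6; ε/D = 5.10×10^-4; f = 0.01715
h_f = f(L/D)V²/2g = 7.702 m
Total head H = z + h_f = 7.03 + 7.702 = 14.73 m
P_hyd = ρgQH = 1025·9.81·0.612·14.73 = 90.66 kW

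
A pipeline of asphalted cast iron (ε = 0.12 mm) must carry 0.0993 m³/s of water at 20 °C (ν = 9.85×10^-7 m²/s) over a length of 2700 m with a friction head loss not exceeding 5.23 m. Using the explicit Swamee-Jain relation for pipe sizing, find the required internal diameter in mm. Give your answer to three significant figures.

Swamee-Jain (Type III): D = 0.66·[ε^1.25·(LQ²/(gh_f))^4.75 + ν·Q^9.4·(L/(gh_f))^5.2]^0.04
LQ²/(gh_f) = 0.5189; L/(gh_f) = 52.63
Term 1 = ε^1.25·(…)^4.75 = 5.57×10^-7; Term 2 = ν·Q^9.4·(…)^5.2 = 3.27×10^-7
D = 0.66·(5.57×10^-7 + 3.27×10^-7)^0.04 = 0.3779 m = 378 mm
Check: V = 0.885 m/s, Re = 3.40×10^5, f = 0.01700, h_f = 4.85 m ≈ 5.23 m ✓

D ≈ 378 mm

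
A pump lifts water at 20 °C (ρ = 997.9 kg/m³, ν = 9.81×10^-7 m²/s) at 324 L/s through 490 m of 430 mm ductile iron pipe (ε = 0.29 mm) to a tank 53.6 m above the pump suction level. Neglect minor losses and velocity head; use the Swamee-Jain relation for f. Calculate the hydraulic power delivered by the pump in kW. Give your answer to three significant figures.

P_hyd ≈ 187 kW

V = 4Q/(πD²) = 2.231 m/s; Re = 9.78×10^5; ε/D = 6.74×10^-4; f = 0.01839
h_f = f(L/D)V²/2g = 5.317 m
Total head H = z + h_f = 53.6 + 5.317 = 58.92 m
P_hyd = ρgQH = 997.9·9.81·0.324·58.92 = 186.9 kW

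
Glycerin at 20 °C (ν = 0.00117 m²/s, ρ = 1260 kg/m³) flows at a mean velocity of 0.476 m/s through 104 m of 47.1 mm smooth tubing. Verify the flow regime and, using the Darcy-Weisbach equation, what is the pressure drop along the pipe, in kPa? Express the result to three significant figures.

Δp ≈ 1050 kPa

Re = VD/ν = 0.476·0.04710/0.00117 = 19.2 → laminar (Re < 2300)
f = 64/Re = 3.340
h_f = f(L/D)V²/(2g) = 3.340·(104/0.04710)·0.476²/(2·9.81) = 85.17 m
Δp = ρg·h_f = 1260·9.81·85.17 = 1053 kPa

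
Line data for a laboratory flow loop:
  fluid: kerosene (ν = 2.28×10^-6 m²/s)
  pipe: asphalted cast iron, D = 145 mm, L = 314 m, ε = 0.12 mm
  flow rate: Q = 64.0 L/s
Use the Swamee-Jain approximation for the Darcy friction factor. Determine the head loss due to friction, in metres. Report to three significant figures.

h_f ≈ 33.5 m

V = 4Q/(πD²) = 4·0.0640/(π·0.145²) = 3.876 m/s
Re = VD/ν = 3.876·0.145/2.28×10^-6 = 2.46×10^5 → turbulent
ε/D = 0.12/145 = 8.28×10^-4
Swamee-Jain: f = 0.02021
h_f = f(L/D)V²/(2g) = 0.02021·(314/0.145)·3.876²/(2·9.81) = 33.51 m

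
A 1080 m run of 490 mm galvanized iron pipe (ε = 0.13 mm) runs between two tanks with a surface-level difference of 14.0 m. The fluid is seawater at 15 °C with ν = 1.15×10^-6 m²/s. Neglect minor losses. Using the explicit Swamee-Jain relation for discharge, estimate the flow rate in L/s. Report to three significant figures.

Q ≈ 540 L/s

Swamee-Jain (Type II): Q = -0.965·√(gD⁵h_f/L)·ln[ε/(3.7D) + √(3.17ν²L/(gD³h_f))]
√(gD⁵h_f/L) = √(9.81·0.490⁵·14.0/1080) = 0.05993
ε/(3.7D) = 7.17×10^-5; √(3.17ν²L/(gD³h_f)) = 1.67×10^-5
Q = -0.965·0.05993·ln(8.844×10^-5) = 0.5398 m³/s
Check: V = 2.86 m/s, Re = 1.22×10^6, f = 0.01530, h_f = 14.1 m ≈ 14.0 m ✓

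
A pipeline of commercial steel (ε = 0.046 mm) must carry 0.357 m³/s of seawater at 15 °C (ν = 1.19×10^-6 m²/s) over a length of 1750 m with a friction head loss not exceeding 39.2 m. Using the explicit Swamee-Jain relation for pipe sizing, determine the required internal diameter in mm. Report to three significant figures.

Swamee-Jain (Type III): D = 0.66·[ε^1.25·(LQ²/(gh_f))^4.75 + ν·Q^9.4·(L/(gh_f))^5.2]^0.04
LQ²/(gh_f) = 0.5800; L/(gh_f) = 4.551
Term 1 = ε^1.25·(…)^4.75 = 2.85×10^-7; Term 2 = ν·Q^9.4·(…)^5.2 = 1.96×10^-7
D = 0.66·(2.85×10^-7 + 1.96×10^-7)^0.04 = 0.3688 m = 369 mm
Check: V = 3.34 m/s, Re = 1.04×10^6, f = 0.01382, h_f = 37.3 m ≈ 39.2 m ✓

D ≈ 369 mm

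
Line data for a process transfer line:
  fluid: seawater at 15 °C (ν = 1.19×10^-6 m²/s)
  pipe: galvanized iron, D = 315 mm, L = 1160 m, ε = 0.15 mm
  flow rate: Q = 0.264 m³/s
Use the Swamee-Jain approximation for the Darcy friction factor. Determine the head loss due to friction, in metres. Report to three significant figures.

V = 4Q/(πD²) = 4·0.264/(π·0.315²) = 3.388 m/s
Re = VD/ν = 3.388·0.315/1.19×10^-6 = 8.97×10^5 → turbulent
ε/D = 0.15/315 = 4.76×10^-4
Swamee-Jain: f = 0.01720
h_f = f(L/D)V²/(2g) = 0.01720·(1160/0.315)·3.388²/(2·9.81) = 37.04 m

h_f ≈ 37.0 m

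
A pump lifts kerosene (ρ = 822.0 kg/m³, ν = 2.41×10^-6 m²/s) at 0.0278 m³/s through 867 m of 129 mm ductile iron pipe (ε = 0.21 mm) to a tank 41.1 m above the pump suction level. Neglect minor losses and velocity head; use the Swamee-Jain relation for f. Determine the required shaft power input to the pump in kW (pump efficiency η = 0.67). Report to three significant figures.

P_shaft ≈ 26.2 kW

V = 4Q/(πD²) = 2.127 m/s; Re = 1.14×10^5; ε/D = 0.00163; f = 0.02410
h_f = f(L/D)V²/2g = 37.35 m
Total head H = z + h_f = 41.1 + 37.35 = 78.45 m
P_hyd = ρgQH = 822.0·9.81·0.0278·78.45 = 17.59 kW
P_shaft = P_hyd/η = 17.59/0.67 = 26.25 kW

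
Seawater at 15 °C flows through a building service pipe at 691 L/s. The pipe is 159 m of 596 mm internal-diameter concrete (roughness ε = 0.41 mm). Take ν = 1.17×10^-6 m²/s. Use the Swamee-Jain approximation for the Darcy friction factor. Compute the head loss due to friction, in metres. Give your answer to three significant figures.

h_f ≈ 1.53 m

V = 4Q/(πD²) = 4·0.691/(π·0.596²) = 2.477 m/s
Re = VD/ν = 2.477·0.596/1.17×10^-6 = 1.26×10^6 → turbulent
ε/D = 0.41/596 = 6.88×10^-4
Swamee-Jain: f = 0.01837
h_f = f(L/D)V²/(2g) = 0.01837·(159/0.596)·2.477²/(2·9.81) = 1.532 m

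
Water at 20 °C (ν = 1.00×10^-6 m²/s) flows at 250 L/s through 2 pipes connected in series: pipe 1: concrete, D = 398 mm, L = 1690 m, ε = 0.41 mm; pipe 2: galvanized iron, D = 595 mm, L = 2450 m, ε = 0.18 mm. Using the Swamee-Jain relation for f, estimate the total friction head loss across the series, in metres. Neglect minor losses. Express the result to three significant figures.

H ≈ 20.5 m

Pipe 1: V = 2.009 m/s, Re = 8.00×10^5, ε/D = 0.00103, f = 0.02025, h_1 = f(L/D)V²/2g = 17.70 m
Pipe 2: V = 0.8991 m/s, Re = 5.35×10^5, ε/D = 3.03×10^-4, f = 0.01632, h_2 = f(L/D)V²/2g = 2.769 m
Series → Q common, losses add: H = Σh = 20.46 m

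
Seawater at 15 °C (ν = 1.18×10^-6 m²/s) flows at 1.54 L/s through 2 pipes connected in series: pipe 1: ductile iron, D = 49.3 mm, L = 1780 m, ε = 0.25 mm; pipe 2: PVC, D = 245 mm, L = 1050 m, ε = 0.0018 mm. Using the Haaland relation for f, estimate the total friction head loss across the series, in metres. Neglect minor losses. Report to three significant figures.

H ≈ 39.5 m

Pipe 1: V = 0.8067 m/s, Re = 3.37×10^4, ε/D = 0.00507, f = 0.03293, h_1 = f(L/D)V²/2g = 39.45 m
Pipe 2: V = 0.03267 m/s, Re = 6780, ε/D = 7.35×10^-6, f = 0.03447, h_2 = f(L/D)V²/2g = 0.008034 m
Series → Q common, losses add: H = Σh = 39.45 m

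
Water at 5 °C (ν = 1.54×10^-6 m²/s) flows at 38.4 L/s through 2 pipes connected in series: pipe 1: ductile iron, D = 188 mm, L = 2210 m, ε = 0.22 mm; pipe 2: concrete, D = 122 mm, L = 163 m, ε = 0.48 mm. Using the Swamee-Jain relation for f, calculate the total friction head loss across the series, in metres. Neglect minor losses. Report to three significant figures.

Pipe 1: V = 1.383 m/s, Re = 1.69×10^5, ε/D = 0.00117, f = 0.02205, h_1 = f(L/D)V²/2g = 25.28 m
Pipe 2: V = 3.285 m/s, Re = 2.60×10^5, ε/D = 0.00393, f = 0.02886, h_2 = f(L/D)V²/2g = 21.21 m
Series → Q common, losses add: H = Σh = 46.49 m

H ≈ 46.5 m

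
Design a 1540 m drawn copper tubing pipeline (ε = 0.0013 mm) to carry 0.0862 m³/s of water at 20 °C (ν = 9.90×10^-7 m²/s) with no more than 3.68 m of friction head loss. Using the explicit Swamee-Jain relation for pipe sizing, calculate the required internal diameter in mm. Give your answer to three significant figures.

Swamee-Jain (Type III): D = 0.66·[ε^1.25·(LQ²/(gh_f))^4.75 + ν·Q^9.4·(L/(gh_f))^5.2]^0.04
LQ²/(gh_f) = 0.3170; L/(gh_f) = 42.66
Term 1 = ε^1.25·(…)^4.75 = 1.87×10^-10; Term 2 = ν·Q^9.4·(…)^5.2 = 2.92×10^-8
D = 0.66·(1.87×10^-10 + 2.92×10^-8)^0.04 = 0.3298 m = 330 mm
Check: V = 1.01 m/s, Re = 3.36×10^5, f = 0.01412, h_f = 3.42 m ≈ 3.68 m ✓

D ≈ 330 mm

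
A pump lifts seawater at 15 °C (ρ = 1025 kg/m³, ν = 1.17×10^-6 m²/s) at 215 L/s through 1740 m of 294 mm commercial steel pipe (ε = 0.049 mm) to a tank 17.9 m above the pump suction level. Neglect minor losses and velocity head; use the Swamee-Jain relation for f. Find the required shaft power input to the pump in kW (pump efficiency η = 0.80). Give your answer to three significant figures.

P_shaft ≈ 168 kW

V = 4Q/(πD²) = 3.167 m/s; Re = 7.96×10^5; ε/D = 1.67×10^-4; f = 0.01461
h_f = f(L/D)V²/2g = 44.22 m
Total head H = z + h_f = 17.9 + 44.22 = 62.12 m
P_hyd = ρgQH = 1025·9.81·0.215·62.12 = 134.3 kW
P_shaft = P_hyd/η = 134.3/0.80 = 167.9 kW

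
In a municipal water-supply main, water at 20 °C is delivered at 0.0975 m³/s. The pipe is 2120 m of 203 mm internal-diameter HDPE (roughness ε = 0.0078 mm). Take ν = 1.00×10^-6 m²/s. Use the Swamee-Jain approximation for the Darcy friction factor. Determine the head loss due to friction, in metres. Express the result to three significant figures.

V = 4Q/(πD²) = 4·0.0975/(π·0.203²) = 3.012 m/s
Re = VD/ν = 3.012·0.203/1.00×10^-6 = 6.12×10^5 → turbulent
ε/D = 0.0078/203 = 3.84×10^-5
Swamee-Jain: f = 0.01329
h_f = f(L/D)V²/(2g) = 0.01329·(2120/0.203)·3.012²/(2·9.81) = 64.18 m

h_f ≈ 64.2 m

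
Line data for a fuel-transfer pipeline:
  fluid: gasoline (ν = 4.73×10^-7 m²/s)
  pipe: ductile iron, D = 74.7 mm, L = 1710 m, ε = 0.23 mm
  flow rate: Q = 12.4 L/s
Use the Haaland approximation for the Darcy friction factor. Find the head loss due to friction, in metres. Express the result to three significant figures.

V = 4Q/(πD²) = 4·0.0124/(π·0.0747²) = 2.829 m/s
Re = VD/ν = 2.829·0.0747/4.73×10^-7 = 4.47×10^5 → turbulent
ε/D = 0.23/74.7 = 0.00308
Haaland: f = 0.02668
h_f = f(L/D)V²/(2g) = 0.02668·(1710/0.0747)·2.829²/(2·9.81) = 249.2 m

h_f ≈ 249 m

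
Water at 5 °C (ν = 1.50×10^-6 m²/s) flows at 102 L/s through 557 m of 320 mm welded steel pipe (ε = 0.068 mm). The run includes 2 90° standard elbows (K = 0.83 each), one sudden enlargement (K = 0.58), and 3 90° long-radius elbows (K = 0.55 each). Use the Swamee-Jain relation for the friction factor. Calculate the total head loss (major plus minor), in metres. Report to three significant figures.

V = 4Q/(πD²) = 1.268 m/s; V²/2g = 0.08198 m
Re = 2.71×10^5, ε/D = 2.13×10^-4 → f = 0.01660 (Swamee-Jain)
Major: h_f = f(L/D)·V²/2g = 0.01660·1741·0.08198 = 2.369 m
Minor: ΣK = 3.89; h_m = ΣK·V²/2g = 0.3189 m
Total H_L = 2.369 + 0.3189 = 2.688 m

H_L ≈ 2.69 m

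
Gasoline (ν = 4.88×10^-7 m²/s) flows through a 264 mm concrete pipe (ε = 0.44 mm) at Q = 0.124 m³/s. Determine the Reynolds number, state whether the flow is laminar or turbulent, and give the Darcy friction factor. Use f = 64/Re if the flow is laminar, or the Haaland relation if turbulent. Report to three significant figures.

V = 4Q/(πD²) = 2.265 m/s
Re = VD/ν = 2.265·0.264/4.88×10^-7 = 1.23×10^6
Re > 4000 → turbulent; ε/D = 0.00167
Haaland: f = 0.02252

Re ≈ 1.23×10^6; turbulent; f ≈ 0.0225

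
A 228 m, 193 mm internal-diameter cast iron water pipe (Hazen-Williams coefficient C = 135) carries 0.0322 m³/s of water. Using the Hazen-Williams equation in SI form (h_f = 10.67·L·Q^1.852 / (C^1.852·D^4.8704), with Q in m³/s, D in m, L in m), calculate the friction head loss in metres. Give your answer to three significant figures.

h_f = 10.67·228·0.0322^1.852 / (135^1.852·0.193^4.8704) = 1.435 m

h_f ≈ 1.44 m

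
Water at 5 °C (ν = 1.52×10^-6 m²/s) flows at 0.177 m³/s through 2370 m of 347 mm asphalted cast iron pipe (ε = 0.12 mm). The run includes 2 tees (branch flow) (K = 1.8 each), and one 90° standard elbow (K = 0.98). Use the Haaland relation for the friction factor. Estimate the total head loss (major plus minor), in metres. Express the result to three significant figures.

V = 4Q/(πD²) = 1.872 m/s; V²/2g = 0.1785 m
Re = 4.27×10^5, ε/D = 3.46×10^-4 → f = 0.01667 (Haaland)
Major: h_f = f(L/D)·V²/2g = 0.01667·6830·0.1785 = 20.33 m
Minor: ΣK = 4.58; h_m = ΣK·V²/2g = 0.8177 m
Total H_L = 20.33 + 0.8177 = 21.15 m

H_L ≈ 21.1 m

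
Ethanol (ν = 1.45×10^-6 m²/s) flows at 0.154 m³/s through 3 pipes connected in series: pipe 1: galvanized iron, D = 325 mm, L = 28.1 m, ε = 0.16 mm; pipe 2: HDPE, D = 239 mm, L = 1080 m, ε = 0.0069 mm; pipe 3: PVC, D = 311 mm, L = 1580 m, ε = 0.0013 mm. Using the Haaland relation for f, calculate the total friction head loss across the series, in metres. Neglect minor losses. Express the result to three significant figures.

H ≈ 50.3 m

Pipe 1: V = 1.856 m/s, Re = 4.16×10^5, ε/D = 4.92×10^-4, f = 0.01768, h_1 = f(L/D)V²/2g = 0.2686 m
Pipe 2: V = 3.433 m/s, Re = 5.66×10^5, ε/D = 2.89×10^-5, f = 0.01316, h_2 = f(L/D)V²/2g = 35.70 m
Pipe 3: V = 2.027 m/s, Re = 4.35×10^5, ε/D = 4.18×10^-6, f = 0.01344, h_3 = f(L/D)V²/2g = 14.30 m
Series → Q common, losses add: H = Σh = 50.27 m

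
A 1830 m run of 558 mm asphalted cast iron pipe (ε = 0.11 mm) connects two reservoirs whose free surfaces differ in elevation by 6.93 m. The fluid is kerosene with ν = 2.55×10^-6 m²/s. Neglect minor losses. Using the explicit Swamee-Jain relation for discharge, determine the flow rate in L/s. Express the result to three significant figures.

Swamee-Jain (Type II): Q = -0.965·√(gD⁵h_f/L)·ln[ε/(3.7D) + √(3.17ν²L/(gD³h_f))]
√(gD⁵h_f/L) = √(9.81·0.558⁵·6.93/1830) = 0.04483
ε/(3.7D) = 5.33×10^-5; √(3.17ν²L/(gD³h_f)) = 5.65×10^-5
Q = -0.965·0.04483·ln(1.098×10^-4) = 0.3944 m³/s
Check: V = 1.61 m/s, Re = 3.53×10^5, f = 0.01600, h_f = 6.96 m ≈ 6.93 m ✓

Q ≈ 394 L/s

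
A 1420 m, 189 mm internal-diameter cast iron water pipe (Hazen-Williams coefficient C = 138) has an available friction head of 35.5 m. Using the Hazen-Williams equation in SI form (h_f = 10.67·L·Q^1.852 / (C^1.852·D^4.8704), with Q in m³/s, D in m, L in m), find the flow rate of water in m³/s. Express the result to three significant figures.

Q ≈ 0.0656 m³/s

Rearranging: Q = [h_f·C^1.852·D^4.8704 / (10.67·L)]^(1/1.852)
Q = [35.5·138^1.852·0.189^4.8704 / (10.67·1420)]^0.540 = 0.06560 m³/s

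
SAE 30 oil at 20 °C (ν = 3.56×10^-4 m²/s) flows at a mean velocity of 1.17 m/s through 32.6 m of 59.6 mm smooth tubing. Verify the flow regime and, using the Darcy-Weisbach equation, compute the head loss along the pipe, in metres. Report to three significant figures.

Re = VD/ν = 1.17·0.05960/3.56×10^-4 = 196 → laminar (Re < 2300)
f = 64/Re = 0.3267
h_f = f(L/D)V²/(2g) = 0.3267·(32.6/0.05960)·1.17²/(2·9.81) = 12.47 m

h_f ≈ 12.5 m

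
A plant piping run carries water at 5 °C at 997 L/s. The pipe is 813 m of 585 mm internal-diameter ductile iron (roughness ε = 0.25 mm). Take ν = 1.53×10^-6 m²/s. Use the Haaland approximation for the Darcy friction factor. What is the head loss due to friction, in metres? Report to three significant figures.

V = 4Q/(πD²) = 4·0.997/(π·0.585²) = 3.709 m/s
Re = VD/ν = 3.709·0.585/1.53×10^-6 = 1.42×10^6 → turbulent
ε/D = 0.25/585 = 4.27×10^-4
Haaland: f = 0.01651
h_f = f(L/D)V²/(2g) = 0.01651·(813/0.585)·3.709²/(2·9.81) = 16.09 m

h_f ≈ 16.1 m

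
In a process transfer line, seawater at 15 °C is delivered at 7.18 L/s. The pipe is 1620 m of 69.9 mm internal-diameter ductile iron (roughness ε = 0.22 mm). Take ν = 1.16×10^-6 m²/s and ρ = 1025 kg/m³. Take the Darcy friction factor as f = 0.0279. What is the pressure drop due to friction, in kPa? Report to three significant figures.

V = 4Q/(πD²) = 4·0.00718/(π·0.0699²) = 1.871 m/s
h_f = f(L/D)V²/(2g) = 0.02790·(1620/0.0699)·1.871²/(2·9.81) = 115.4 m
Δp = ρg·h_f = 1025·9.81·115.4 = 1160 kPa

Δp ≈ 1160 kPa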